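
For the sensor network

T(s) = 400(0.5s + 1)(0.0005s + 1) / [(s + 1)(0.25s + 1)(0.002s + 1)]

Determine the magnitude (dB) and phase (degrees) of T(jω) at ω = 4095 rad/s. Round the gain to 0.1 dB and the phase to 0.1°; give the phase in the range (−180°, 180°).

-25.4 dB, -109.0°

At ω = 4095 rad/s:
zero (1 + j4095·0.5) = 1 + j2047.5 → |·| ≈ 2047.5, ∠ ≈ 89.97°
zero (1 + j4095·0.0005) = 1 + j2.0475 → |·| ≈ 2.2787, ∠ ≈ 63.97°
pole (1 + j4095·1) = 1 + j4095 → |·| ≈ 4095, ∠ ≈ 89.99°
pole (1 + j4095·0.25) = 1 + j1023.75 → |·| ≈ 1023.8, ∠ ≈ 89.94°
pole (1 + j4095·0.002) = 1 + j8.19 → |·| ≈ 8.2508, ∠ ≈ 83.04°
|T| = 400 · 2047.5 · 2.2787 / (4095 · 1023.8 · 8.2508) ≈ 0.053952
Gain = 20 log₁₀(0.053952) ≈ -25.36 dB
∠T = (89.97° + 63.97°) − (89.99° + 89.94° + 83.04°) = -109.03°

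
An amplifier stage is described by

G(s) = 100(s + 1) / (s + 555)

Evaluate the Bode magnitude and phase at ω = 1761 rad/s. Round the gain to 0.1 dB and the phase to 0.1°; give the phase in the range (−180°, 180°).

39.6 dB, 17.5°

At s = jω = j1761:
zero (s+1): 1 + j1761 → |·| = √(1²+1761²) = √3101122 ≈ 1761, ∠ = arctan(1761/1) ≈ 89.97°
pole (s+555): 555 + j1761 → |·| = √(555²+1761²) = √3409146 ≈ 1846.4, ∠ = arctan(1761/555) ≈ 72.51°
|G| = 100 · 1761 / 1846.4 ≈ 95.375
Gain = 20 log₁₀(95.375) ≈ 39.59 dB
∠G = 89.97° − 72.51° = 17.46°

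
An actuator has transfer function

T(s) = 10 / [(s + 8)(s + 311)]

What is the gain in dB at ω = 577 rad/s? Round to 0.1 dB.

At s = jω = j577:
pole (s+8): 8 + j577 → |·| = √(8²+577²) = √332993 ≈ 577.06, ∠ = arctan(577/8) ≈ 89.21°
pole (s+311): 311 + j577 → |·| = √(311²+577²) = √429650 ≈ 655.48, ∠ = arctan(577/311) ≈ 61.68°
|T| = 10 / 3.7825e+05 ≈ 2.6438e-05
Gain = 20 log₁₀(2.6438e-05) ≈ -91.56 dB

-91.6 dB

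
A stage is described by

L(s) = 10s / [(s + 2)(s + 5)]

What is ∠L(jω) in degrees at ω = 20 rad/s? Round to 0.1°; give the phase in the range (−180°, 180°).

-70.3°

At s = jω = j20:
zero at origin: s = j20 → |·| = 20, ∠ = 90.00°
pole (s+2): 2 + j20 → |·| = √(2²+20²) = √404 ≈ 20.1, ∠ = arctan(20/2) ≈ 84.29°
pole (s+5): 5 + j20 → |·| = √(5²+20²) = √425 ≈ 20.616, ∠ = arctan(20/5) ≈ 75.96°
∠L = 90.00° − 160.25° = -70.25°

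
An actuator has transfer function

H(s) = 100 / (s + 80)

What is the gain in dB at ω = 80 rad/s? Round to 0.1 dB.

-1.1 dB

Substitute s = j80:
Numerator: 100 = 100 + j0
Denominator: (j80) + 80 = 80 + j80
|N| = √(100² + 0²) ≈ 100, ∠N ≈ 0.00°
|D| = √(80² + 80²) ≈ 113.14, ∠D ≈ 45.00°
|H| = 100 / 113.14 ≈ 0.88386
Gain = 20 log₁₀(0.88386) ≈ -1.07 dB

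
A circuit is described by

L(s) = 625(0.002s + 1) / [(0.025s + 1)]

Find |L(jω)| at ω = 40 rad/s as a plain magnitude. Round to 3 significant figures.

At ω = 40 rad/s:
zero (1 + j40·0.002) = 1 + j0.08 → |·| ≈ 1.0032, ∠ ≈ 4.57°
pole (1 + j40·0.025) = 1 + j1 → |·| ≈ 1.4142, ∠ ≈ 45.00°
|L| = 625 · 1.0032 / (1.4142) ≈ 443.36

443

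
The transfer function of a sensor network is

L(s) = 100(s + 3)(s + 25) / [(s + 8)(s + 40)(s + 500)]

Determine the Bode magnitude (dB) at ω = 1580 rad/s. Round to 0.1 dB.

At s = jω = j1580:
zero (s+3): 3 + j1580 → |·| = √(3²+1580²) = √2496409 ≈ 1580, ∠ = arctan(1580/3) ≈ 89.89°
zero (s+25): 25 + j1580 → |·| = √(25²+1580²) = √2497025 ≈ 1580.2, ∠ = arctan(1580/25) ≈ 89.09°
pole (s+8): 8 + j1580 → |·| = √(8²+1580²) = √2496464 ≈ 1580, ∠ = arctan(1580/8) ≈ 89.71°
pole (s+40): 40 + j1580 → |·| = √(40²+1580²) = √2498000 ≈ 1580.5, ∠ = arctan(1580/40) ≈ 88.55°
pole (s+500): 500 + j1580 → |·| = √(500²+1580²) = √2746400 ≈ 1657.2, ∠ = arctan(1580/500) ≈ 72.44°
|L| = 100 · 2.4967e+06 / 4.1383e+09 ≈ 0.060332
Gain = 20 log₁₀(0.060332) ≈ -24.39 dB

-24.4 dB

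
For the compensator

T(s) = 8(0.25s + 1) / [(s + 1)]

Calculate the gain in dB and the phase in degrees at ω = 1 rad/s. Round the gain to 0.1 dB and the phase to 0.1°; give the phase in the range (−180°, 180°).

At ω = 1 rad/s:
zero (1 + j1·0.25) = 1 + j0.25 → |·| ≈ 1.0308, ∠ ≈ 14.04°
pole (1 + j1·1) = 1 + j1 → |·| ≈ 1.4142, ∠ ≈ 45.00°
|T| = 8 · 1.0308 / (1.4142) ≈ 5.8311
Gain = 20 log₁₀(5.8311) ≈ 15.32 dB
∠T = (14.04°) − (45.00°) = -30.96°

15.3 dB, -31.0°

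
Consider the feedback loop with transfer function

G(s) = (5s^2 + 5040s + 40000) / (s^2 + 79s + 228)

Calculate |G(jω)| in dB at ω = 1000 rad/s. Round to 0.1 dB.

17.0 dB

Substitute s = j1000:
Numerator: 5(j1000)^2 + 5040(j1000) + 40000 = -4960000 + j5040000
Denominator: (j1000)^2 + 79(j1000) + 228 = -999772 + j79000
|N| = √(4960000² + 5040000²) ≈ 7.0713e+06, ∠N ≈ 134.54°
|D| = √(999772² + 79000²) ≈ 1.0029e+06, ∠D ≈ 175.48°
|G| = 7.0713e+06 / 1.0029e+06 ≈ 7.0509
Gain = 20 log₁₀(7.0509) ≈ 16.96 dB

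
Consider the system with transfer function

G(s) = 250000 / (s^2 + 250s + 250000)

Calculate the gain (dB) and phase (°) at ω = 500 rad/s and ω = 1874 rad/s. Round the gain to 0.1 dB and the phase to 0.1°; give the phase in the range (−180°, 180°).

At s = jω = j500:
quadratic: (j500)² + 250·j500 + 250000 = 0 + j125000 → |·| ≈ 1.25e+05, ∠ ≈ 90.00°
|G| = 250000 / 1.25e+05 ≈ 2
Gain = 20 log₁₀(2) ≈ 6.02 dB
∠G = 0.00° − 90.00° = -90.00°

At s = jω = j1874:
quadratic: (j1874)² + 250·j1874 + 250000 = -3261876 + j468500 → |·| ≈ 3.2953e+06, ∠ ≈ 171.83°
|G| = 250000 / 3.2953e+06 ≈ 0.075866
Gain = 20 log₁₀(0.075866) ≈ -22.40 dB
∠G = 0.00° − 171.83° = -171.83°

ω = 500: 6.0 dB, -90.0°; ω = 1874: -22.4 dB, -171.8°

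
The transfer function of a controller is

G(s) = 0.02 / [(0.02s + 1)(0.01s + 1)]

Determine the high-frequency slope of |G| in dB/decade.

Each pole contributes −20 dB/decade at high frequency; each zero contributes +20 dB/decade.
Net: 0 zero(s) − 2 pole(s) → -40 dB/decade.

-40 dB/decade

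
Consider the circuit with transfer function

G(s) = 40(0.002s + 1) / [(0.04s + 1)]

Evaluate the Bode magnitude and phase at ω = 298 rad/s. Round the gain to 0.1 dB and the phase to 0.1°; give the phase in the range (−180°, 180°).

11.8 dB, -54.4°

At ω = 298 rad/s:
zero (1 + j298·0.002) = 1 + j0.596 → |·| ≈ 1.1641, ∠ ≈ 30.79°
pole (1 + j298·0.04) = 1 + j11.92 → |·| ≈ 11.962, ∠ ≈ 85.20°
|G| = 40 · 1.1641 / (11.962) ≈ 3.8927
Gain = 20 log₁₀(3.8927) ≈ 11.81 dB
∠G = (30.79°) − (85.20°) = -54.41°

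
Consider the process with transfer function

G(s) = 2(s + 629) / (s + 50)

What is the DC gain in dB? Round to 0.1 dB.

G(0) = 2·629 / (50) = 25.16
20 log₁₀(25.16) ≈ 28.01 dB

28.0 dB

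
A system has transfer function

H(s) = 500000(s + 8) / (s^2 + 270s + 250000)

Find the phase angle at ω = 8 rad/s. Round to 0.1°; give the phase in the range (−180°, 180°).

44.5°

At s = jω = j8:
zero (s+8): 8 + j8 → |·| = √(8²+8²) = √128 ≈ 11.314, ∠ = arctan(8/8) ≈ 45.00°
quadratic: (j8)² + 270·j8 + 250000 = 249936 + j2160 → |·| ≈ 2.4995e+05, ∠ ≈ 0.50°
∠H = 45.00° − 0.50° = 44.50°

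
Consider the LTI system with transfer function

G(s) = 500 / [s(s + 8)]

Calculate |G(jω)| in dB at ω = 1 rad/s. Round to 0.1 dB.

At s = jω = j1:
pole (s+8): 8 + j1 → |·| = √(8²+1²) = √65 ≈ 8.0623, ∠ = arctan(1/8) ≈ 7.13°
pole at origin: |s| = 1, ∠ = 90.00° (in denominator)
|G| = 500 / 8.0623 ≈ 62.017
Gain = 20 log₁₀(62.017) ≈ 35.85 dB

35.9 dB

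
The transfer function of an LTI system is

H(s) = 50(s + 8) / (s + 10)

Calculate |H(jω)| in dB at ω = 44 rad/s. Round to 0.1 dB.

At s = jω = j44:
zero (s+8): 8 + j44 → |·| = √(8²+44²) = √2000 ≈ 44.721, ∠ = arctan(44/8) ≈ 79.70°
pole (s+10): 10 + j44 → |·| = √(10²+44²) = √2036 ≈ 45.122, ∠ = arctan(44/10) ≈ 77.20°
|H| = 50 · 44.721 / 45.122 ≈ 49.556
Gain = 20 log₁₀(49.556) ≈ 33.90 dB

33.9 dB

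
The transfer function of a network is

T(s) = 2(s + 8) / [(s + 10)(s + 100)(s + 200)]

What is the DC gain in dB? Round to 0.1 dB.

T(0) = 2·8 / (10·100·200) = 8e-05
20 log₁₀(8e-05) ≈ -81.94 dB

-81.9 dB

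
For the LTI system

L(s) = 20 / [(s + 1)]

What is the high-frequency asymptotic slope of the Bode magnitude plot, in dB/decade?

Each pole contributes −20 dB/decade at high frequency; each zero contributes +20 dB/decade.
Net: 0 zero(s) − 1 pole(s) → -20 dB/decade.

-20 dB/decade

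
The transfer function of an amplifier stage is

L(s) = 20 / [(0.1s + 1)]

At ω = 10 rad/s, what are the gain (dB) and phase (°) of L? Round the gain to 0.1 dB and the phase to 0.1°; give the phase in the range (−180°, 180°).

23.0 dB, -45.0°

At ω = 10 rad/s:
pole (1 + j10·0.1) = 1 + j1 → |·| ≈ 1.4142, ∠ ≈ 45.00°
|L| = 20 · 1 / (1.4142) ≈ 14.142
Gain = 20 log₁₀(14.142) ≈ 23.01 dB
∠L = (0°) − (45.00°) = -45.00°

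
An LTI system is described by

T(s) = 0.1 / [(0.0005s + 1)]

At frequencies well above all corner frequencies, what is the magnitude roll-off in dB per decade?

Each pole contributes −20 dB/decade at high frequency; each zero contributes +20 dB/decade.
Net: 0 zero(s) − 1 pole(s) → -20 dB/decade.

-20 dB/decade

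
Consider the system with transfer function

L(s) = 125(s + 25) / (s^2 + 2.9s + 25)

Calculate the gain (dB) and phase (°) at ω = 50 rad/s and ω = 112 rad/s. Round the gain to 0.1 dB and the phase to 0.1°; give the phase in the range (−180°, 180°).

At s = jω = j50:
zero (s+25): 25 + j50 → |·| = √(25²+50²) = √3125 ≈ 55.902, ∠ = arctan(50/25) ≈ 63.43°
quadratic: (j50)² + 2.9·j50 + 25 = -2475 + j145 → |·| ≈ 2479.2, ∠ ≈ 176.65°
|L| = 125 · 55.902 / 2479.2 ≈ 2.8186
Gain = 20 log₁₀(2.8186) ≈ 9.00 dB
∠L = 63.43° − 176.65° = -113.22°

At s = jω = j112:
zero (s+25): 25 + j112 → |·| = √(25²+112²) = √13169 ≈ 114.76, ∠ = arctan(112/25) ≈ 77.42°
quadratic: (j112)² + 2.9·j112 + 25 = -12519 + j324.8 → |·| ≈ 12523, ∠ ≈ 178.51°
|L| = 125 · 114.76 / 12523 ≈ 1.1455
Gain = 20 log₁₀(1.1455) ≈ 1.18 dB
∠L = 77.42° − 178.51° = -101.09°

ω = 50: 9.0 dB, -113.2°; ω = 112: 1.2 dB, -101.1°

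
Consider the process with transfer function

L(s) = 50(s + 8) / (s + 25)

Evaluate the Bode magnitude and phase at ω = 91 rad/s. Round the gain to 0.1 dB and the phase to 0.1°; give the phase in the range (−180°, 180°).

33.7 dB, 10.3°

At s = jω = j91:
zero (s+8): 8 + j91 → |·| = √(8²+91²) = √8345 ≈ 91.351, ∠ = arctan(91/8) ≈ 84.98°
pole (s+25): 25 + j91 → |·| = √(25²+91²) = √8906 ≈ 94.372, ∠ = arctan(91/25) ≈ 74.64°
|L| = 50 · 91.351 / 94.372 ≈ 48.399
Gain = 20 log₁₀(48.399) ≈ 33.70 dB
∠L = 84.98° − 74.64° = 10.34°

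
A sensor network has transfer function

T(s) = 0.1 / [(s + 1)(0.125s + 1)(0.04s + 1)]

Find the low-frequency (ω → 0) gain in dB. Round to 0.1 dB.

T(0) = 0.1 · 1 / 1 = 0.1
20 log₁₀(0.1) ≈ -20.00 dB

-20.0 dB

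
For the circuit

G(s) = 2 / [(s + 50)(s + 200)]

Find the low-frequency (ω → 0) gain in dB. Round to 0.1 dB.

-74.0 dB

G(0) = 2 / (50·200) = 0.0002
20 log₁₀(0.0002) ≈ -73.98 dB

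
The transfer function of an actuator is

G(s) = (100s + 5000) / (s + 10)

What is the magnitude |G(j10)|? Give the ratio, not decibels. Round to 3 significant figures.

361

Substitute s = j10:
Numerator: 100(j10) + 5000 = 5000 + j1000
Denominator: (j10) + 10 = 10 + j10
|N| = √(5000² + 1000²) ≈ 5099, ∠N ≈ 11.31°
|D| = √(10² + 10²) ≈ 14.142, ∠D ≈ 45.00°
|G| = 5099 / 14.142 ≈ 360.56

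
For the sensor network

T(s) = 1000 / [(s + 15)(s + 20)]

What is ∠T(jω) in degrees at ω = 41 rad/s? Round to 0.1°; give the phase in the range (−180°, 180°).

-133.9°

At s = jω = j41:
pole (s+15): 15 + j41 → |·| = √(15²+41²) = √1906 ≈ 43.658, ∠ = arctan(41/15) ≈ 69.90°
pole (s+20): 20 + j41 → |·| = √(20²+41²) = √2081 ≈ 45.618, ∠ = arctan(41/20) ≈ 64.00°
∠T = 0.00° − 133.90° = -133.90°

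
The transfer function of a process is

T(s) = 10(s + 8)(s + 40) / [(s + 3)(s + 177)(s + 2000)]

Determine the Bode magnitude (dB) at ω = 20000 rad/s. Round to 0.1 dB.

At s = jω = j20000:
zero (s+8): 8 + j20000 → |·| = √(8²+20000²) = √400000064 ≈ 20000, ∠ = arctan(20000/8) ≈ 89.98°
zero (s+40): 40 + j20000 → |·| = √(40²+20000²) = √400001600 ≈ 20000, ∠ = arctan(20000/40) ≈ 89.89°
pole (s+3): 3 + j20000 → |·| = √(3²+20000²) = √400000009 ≈ 20000, ∠ = arctan(20000/3) ≈ 89.99°
pole (s+177): 177 + j20000 → |·| = √(177²+20000²) = √400031329 ≈ 20001, ∠ = arctan(20000/177) ≈ 89.49°
pole (s+2000): 2000 + j20000 → |·| = √(2000²+20000²) = √404000000 ≈ 20100, ∠ = arctan(20000/2000) ≈ 84.29°
|T| = 10 · 4e+08 / 8.0404e+12 ≈ 0.00049749
Gain = 20 log₁₀(0.00049749) ≈ -66.06 dB

-66.1 dB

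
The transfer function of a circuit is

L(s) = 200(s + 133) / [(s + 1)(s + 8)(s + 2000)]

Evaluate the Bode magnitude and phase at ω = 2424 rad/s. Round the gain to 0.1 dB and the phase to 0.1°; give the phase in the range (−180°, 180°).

-91.6 dB, -143.4°

At s = jω = j2424:
zero (s+133): 133 + j2424 → |·| = √(133²+2424²) = √5893465 ≈ 2427.6, ∠ = arctan(2424/133) ≈ 86.86°
pole (s+1): 1 + j2424 → |·| = √(1²+2424²) = √5875777 ≈ 2424, ∠ = arctan(2424/1) ≈ 89.98°
pole (s+8): 8 + j2424 → |·| = √(8²+2424²) = √5875840 ≈ 2424, ∠ = arctan(2424/8) ≈ 89.81°
pole (s+2000): 2000 + j2424 → |·| = √(2000²+2424²) = √9875776 ≈ 3142.6, ∠ = arctan(2424/2000) ≈ 50.47°
|L| = 200 · 2427.6 / 1.8465e+10 ≈ 2.6294e-05
Gain = 20 log₁₀(2.6294e-05) ≈ -91.60 dB
∠L = 86.86° − 230.26° = -143.40°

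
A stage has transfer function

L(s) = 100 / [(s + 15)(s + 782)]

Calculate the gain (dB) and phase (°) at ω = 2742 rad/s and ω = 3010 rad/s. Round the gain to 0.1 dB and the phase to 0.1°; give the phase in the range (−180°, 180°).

ω = 2742: -97.9 dB, -163.8°; ω = 3010: -99.4 dB, -165.2°

At s = jω = j2742:
pole (s+15): 15 + j2742 → |·| = √(15²+2742²) = √7518789 ≈ 2742, ∠ = arctan(2742/15) ≈ 89.69°
pole (s+782): 782 + j2742 → |·| = √(782²+2742²) = √8130088 ≈ 2851.3, ∠ = arctan(2742/782) ≈ 74.08°
|L| = 100 / 7.8183e+06 ≈ 1.2791e-05
Gain = 20 log₁₀(1.2791e-05) ≈ -97.86 dB
∠L = 0.00° − 163.77° = -163.77°

At s = jω = j3010:
pole (s+15): 15 + j3010 → |·| = √(15²+3010²) = √9060325 ≈ 3010, ∠ = arctan(3010/15) ≈ 89.71°
pole (s+782): 782 + j3010 → |·| = √(782²+3010²) = √9671624 ≈ 3109.9, ∠ = arctan(3010/782) ≈ 75.44°
|L| = 100 / 9.3608e+06 ≈ 1.0683e-05
Gain = 20 log₁₀(1.0683e-05) ≈ -99.43 dB
∠L = 0.00° − 165.15° = -165.15°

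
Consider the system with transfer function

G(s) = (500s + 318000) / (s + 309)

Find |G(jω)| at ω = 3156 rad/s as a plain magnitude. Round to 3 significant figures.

508

Substitute s = j3156:
Numerator: 500(j3156) + 318000 = 318000 + j1578000
Denominator: (j3156) + 309 = 309 + j3156
|N| = √(318000² + 1578000²) ≈ 1.6097e+06, ∠N ≈ 78.61°
|D| = √(309² + 3156²) ≈ 3171.1, ∠D ≈ 84.41°
|G| = 1.6097e+06 / 3171.1 ≈ 507.62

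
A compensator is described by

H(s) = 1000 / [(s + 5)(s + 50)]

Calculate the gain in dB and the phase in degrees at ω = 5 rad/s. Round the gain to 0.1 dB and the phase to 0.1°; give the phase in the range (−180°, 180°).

At s = jω = j5:
pole (s+5): 5 + j5 → |·| = √(5²+5²) = √50 ≈ 7.0711, ∠ = arctan(5/5) ≈ 45.00°
pole (s+50): 50 + j5 → |·| = √(50²+5²) = √2525 ≈ 50.249, ∠ = arctan(5/50) ≈ 5.71°
|H| = 1000 / 355.32 ≈ 2.8144
Gain = 20 log₁₀(2.8144) ≈ 8.99 dB
∠H = 0.00° − 50.71° = -50.71°

9.0 dB, -50.7°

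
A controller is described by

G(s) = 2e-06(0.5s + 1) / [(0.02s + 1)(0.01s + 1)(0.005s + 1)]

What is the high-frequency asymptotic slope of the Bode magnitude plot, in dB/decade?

-40 dB/decade

Each pole contributes −20 dB/decade at high frequency; each zero contributes +20 dB/decade.
Net: 1 zero(s) − 3 pole(s) → -40 dB/decade.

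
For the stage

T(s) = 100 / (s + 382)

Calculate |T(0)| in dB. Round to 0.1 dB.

T(0) = 100 / 382 ≈ 0.26178
20 log₁₀(0.26178) ≈ -11.64 dB

-11.6 dB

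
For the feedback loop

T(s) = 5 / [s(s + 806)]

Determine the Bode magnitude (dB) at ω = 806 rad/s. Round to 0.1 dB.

-105.3 dB

At s = jω = j806:
pole (s+806): 806 + j806 → |·| = √(806²+806²) = √1299272 ≈ 1139.9, ∠ = arctan(806/806) ≈ 45.00°
pole at origin: |s| = 806, ∠ = 90.00° (in denominator)
|T| = 5 / 9.1876e+05 ≈ 5.4421e-06
Gain = 20 log₁₀(5.4421e-06) ≈ -105.28 dB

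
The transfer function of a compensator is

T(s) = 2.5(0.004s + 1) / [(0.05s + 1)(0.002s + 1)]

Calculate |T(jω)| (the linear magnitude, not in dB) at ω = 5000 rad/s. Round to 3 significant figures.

0.0199

At ω = 5000 rad/s:
zero (1 + j5000·0.004) = 1 + j20 → |·| ≈ 20.025, ∠ ≈ 87.14°
pole (1 + j5000·0.05) = 1 + j250 → |·| ≈ 250, ∠ ≈ 89.77°
pole (1 + j5000·0.002) = 1 + j10 → |·| ≈ 10.05, ∠ ≈ 84.29°
|T| = 2.5 · 20.025 / (250 · 10.05) ≈ 0.019925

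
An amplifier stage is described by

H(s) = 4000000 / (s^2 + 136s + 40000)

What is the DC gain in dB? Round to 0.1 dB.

40.0 dB

H(0) = 4000000 / 40000 = 100
20 log₁₀(100) ≈ 40.00 dB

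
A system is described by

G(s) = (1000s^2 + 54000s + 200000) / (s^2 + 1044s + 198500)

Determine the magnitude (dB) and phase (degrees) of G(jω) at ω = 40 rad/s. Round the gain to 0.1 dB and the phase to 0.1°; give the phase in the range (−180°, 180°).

22.1 dB, 111.0°

Substitute s = j40:
Numerator: 1000(j40)^2 + 54000(j40) + 200000 = -1400000 + j2160000
Denominator: (j40)^2 + 1044(j40) + 198500 = 196900 + j41760
|N| = √(1400000² + 2160000²) ≈ 2.574e+06, ∠N ≈ 122.95°
|D| = √(196900² + 41760²) ≈ 2.0128e+05, ∠D ≈ 11.97°
|G| = 2.574e+06 / 2.0128e+05 ≈ 12.788
Gain = 20 log₁₀(12.788) ≈ 22.14 dB
∠G = 122.95° − 11.97° = 110.98°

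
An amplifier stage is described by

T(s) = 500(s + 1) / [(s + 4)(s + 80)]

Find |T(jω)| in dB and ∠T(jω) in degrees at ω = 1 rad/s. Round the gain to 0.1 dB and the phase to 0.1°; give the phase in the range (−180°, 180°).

6.6 dB, 30.2°

At s = jω = j1:
zero (s+1): 1 + j1 → |·| = √(1²+1²) = √2 ≈ 1.4142, ∠ = arctan(1/1) ≈ 45.00°
pole (s+4): 4 + j1 → |·| = √(4²+1²) = √17 ≈ 4.1231, ∠ = arctan(1/4) ≈ 14.04°
pole (s+80): 80 + j1 → |·| = √(80²+1²) = √6401 ≈ 80.006, ∠ = arctan(1/80) ≈ 0.72°
|T| = 500 · 1.4142 / 329.87 ≈ 2.1436
Gain = 20 log₁₀(2.1436) ≈ 6.62 dB
∠T = 45.00° − 14.76° = 30.24°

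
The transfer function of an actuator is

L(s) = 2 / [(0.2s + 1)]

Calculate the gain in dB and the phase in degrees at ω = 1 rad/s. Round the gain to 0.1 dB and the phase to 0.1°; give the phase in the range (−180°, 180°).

At ω = 1 rad/s:
pole (1 + j1·0.2) = 1 + j0.2 → |·| ≈ 1.0198, ∠ ≈ 11.31°
|L| = 2 · 1 / (1.0198) ≈ 1.9612
Gain = 20 log₁₀(1.9612) ≈ 5.85 dB
∠L = (0°) − (11.31°) = -11.31°

5.9 dB, -11.3°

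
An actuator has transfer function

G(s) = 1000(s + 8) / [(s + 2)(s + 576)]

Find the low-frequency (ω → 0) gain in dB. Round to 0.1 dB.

G(0) = 1000·8 / (2·576) ≈ 6.9444
20 log₁₀(6.9444) ≈ 16.83 dB

16.8 dB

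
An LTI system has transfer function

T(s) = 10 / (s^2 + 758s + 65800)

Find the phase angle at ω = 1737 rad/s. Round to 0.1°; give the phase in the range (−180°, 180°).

Substitute s = j1737:
Numerator: 10 = 10 + j0
Denominator: (j1737)^2 + 758(j1737) + 65800 = -2951369 + j1316646
|N| = √(10² + 0²) ≈ 10, ∠N ≈ 0.00°
|D| = √(2951369² + 1316646²) ≈ 3.2317e+06, ∠D ≈ 155.96°
∠T = 0.00° − 155.96° = -155.96°

-156.0°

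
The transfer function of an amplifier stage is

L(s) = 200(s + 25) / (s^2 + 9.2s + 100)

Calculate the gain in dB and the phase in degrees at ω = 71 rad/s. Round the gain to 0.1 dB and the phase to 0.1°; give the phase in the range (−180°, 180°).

9.6 dB, -101.9°

At s = jω = j71:
zero (s+25): 25 + j71 → |·| = √(25²+71²) = √5666 ≈ 75.273, ∠ = arctan(71/25) ≈ 70.60°
quadratic: (j71)² + 9.2·j71 + 100 = -4941 + j653.2 → |·| ≈ 4984, ∠ ≈ 172.47°
|L| = 200 · 75.273 / 4984 ≈ 3.0206
Gain = 20 log₁₀(3.0206) ≈ 9.60 dB
∠L = 70.60° − 172.47° = -101.87°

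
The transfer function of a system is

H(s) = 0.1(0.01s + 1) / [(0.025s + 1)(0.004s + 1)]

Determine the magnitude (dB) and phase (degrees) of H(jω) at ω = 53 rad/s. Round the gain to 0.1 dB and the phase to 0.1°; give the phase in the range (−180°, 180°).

At ω = 53 rad/s:
zero (1 + j53·0.01) = 1 + j0.53 → |·| ≈ 1.1318, ∠ ≈ 27.92°
pole (1 + j53·0.025) = 1 + j1.325 → |·| ≈ 1.66, ∠ ≈ 52.96°
pole (1 + j53·0.004) = 1 + j0.212 → |·| ≈ 1.0222, ∠ ≈ 11.97°
|H| = 0.1 · 1.1318 / (1.66 · 1.0222) ≈ 0.0667
Gain = 20 log₁₀(0.0667) ≈ -23.52 dB
∠H = (27.92°) − (52.96° + 11.97°) = -37.01°

-23.5 dB, -37.0°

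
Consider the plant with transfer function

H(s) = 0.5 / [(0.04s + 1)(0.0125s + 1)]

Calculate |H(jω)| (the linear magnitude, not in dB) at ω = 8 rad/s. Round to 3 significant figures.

0.474

At ω = 8 rad/s:
pole (1 + j8·0.04) = 1 + j0.32 → |·| ≈ 1.05, ∠ ≈ 17.74°
pole (1 + j8·0.0125) = 1 + j0.1 → |·| ≈ 1.005, ∠ ≈ 5.71°
|H| = 0.5 · 1 / (1.05 · 1.005) ≈ 0.47382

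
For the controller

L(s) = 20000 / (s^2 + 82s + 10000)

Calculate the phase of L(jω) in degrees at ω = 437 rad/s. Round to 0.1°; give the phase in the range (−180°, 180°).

-168.8°

At s = jω = j437:
quadratic: (j437)² + 82·j437 + 10000 = -180969 + j35834 → |·| ≈ 1.8448e+05, ∠ ≈ 168.80°
∠L = 0.00° − 168.80° = -168.80°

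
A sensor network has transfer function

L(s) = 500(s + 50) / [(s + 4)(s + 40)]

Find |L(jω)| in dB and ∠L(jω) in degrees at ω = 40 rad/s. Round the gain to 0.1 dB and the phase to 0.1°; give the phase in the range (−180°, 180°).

23.0 dB, -90.6°

At s = jω = j40:
zero (s+50): 50 + j40 → |·| = √(50²+40²) = √4100 ≈ 64.031, ∠ = arctan(40/50) ≈ 38.66°
pole (s+4): 4 + j40 → |·| = √(4²+40²) = √1616 ≈ 40.2, ∠ = arctan(40/4) ≈ 84.29°
pole (s+40): 40 + j40 → |·| = √(40²+40²) = √3200 ≈ 56.569, ∠ = arctan(40/40) ≈ 45.00°
|L| = 500 · 64.031 / 2274.1 ≈ 14.078
Gain = 20 log₁₀(14.078) ≈ 22.97 dB
∠L = 38.66° − 129.29° = -90.63°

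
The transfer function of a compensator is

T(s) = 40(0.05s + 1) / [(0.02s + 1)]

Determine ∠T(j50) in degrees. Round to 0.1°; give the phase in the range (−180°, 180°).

At ω = 50 rad/s:
zero (1 + j50·0.05) = 1 + j2.5 → |·| ≈ 2.6926, ∠ ≈ 68.20°
pole (1 + j50·0.02) = 1 + j1 → |·| ≈ 1.4142, ∠ ≈ 45.00°
∠T = (68.20°) − (45.00°) = 23.20°

23.2°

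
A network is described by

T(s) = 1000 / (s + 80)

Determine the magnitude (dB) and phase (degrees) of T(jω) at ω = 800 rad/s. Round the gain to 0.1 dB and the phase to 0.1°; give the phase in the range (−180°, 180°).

1.9 dB, -84.3°

Substitute s = j800:
Numerator: 1000 = 1000 + j0
Denominator: (j800) + 80 = 80 + j800
|N| = √(1000² + 0²) ≈ 1000, ∠N ≈ 0.00°
|D| = √(80² + 800²) ≈ 803.99, ∠D ≈ 84.29°
|T| = 1000 / 803.99 ≈ 1.2438
Gain = 20 log₁₀(1.2438) ≈ 1.90 dB
∠T = 0.00° − 84.29° = -84.29°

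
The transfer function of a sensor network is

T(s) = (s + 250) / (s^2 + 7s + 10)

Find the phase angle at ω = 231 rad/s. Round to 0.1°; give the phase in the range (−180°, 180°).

-135.5°

Substitute s = j231:
Numerator: (j231) + 250 = 250 + j231
Denominator: (j231)^2 + 7(j231) + 10 = -53351 + j1617
|N| = √(250² + 231²) ≈ 340.38, ∠N ≈ 42.74°
|D| = √(53351² + 1617²) ≈ 53375, ∠D ≈ 178.26°
∠T = 42.74° − 178.26° = -135.52°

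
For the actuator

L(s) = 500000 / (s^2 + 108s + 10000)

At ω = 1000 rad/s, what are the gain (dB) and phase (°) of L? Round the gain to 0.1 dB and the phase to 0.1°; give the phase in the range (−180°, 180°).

At s = jω = j1000:
quadratic: (j1000)² + 108·j1000 + 10000 = -990000 + j108000 → |·| ≈ 9.9587e+05, ∠ ≈ 173.77°
|L| = 500000 / 9.9587e+05 ≈ 0.50207
Gain = 20 log₁₀(0.50207) ≈ -5.98 dB
∠L = 0.00° − 173.77° = -173.77°

-6.0 dB, -173.8°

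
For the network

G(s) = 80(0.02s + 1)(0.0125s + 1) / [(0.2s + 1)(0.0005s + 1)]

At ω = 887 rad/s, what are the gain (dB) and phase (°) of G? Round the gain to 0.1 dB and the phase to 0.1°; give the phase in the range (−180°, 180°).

38.2 dB, 58.0°

At ω = 887 rad/s:
zero (1 + j887·0.02) = 1 + j17.74 → |·| ≈ 17.768, ∠ ≈ 86.77°
zero (1 + j887·0.0125) = 1 + j11.0875 → |·| ≈ 11.133, ∠ ≈ 84.85°
pole (1 + j887·0.2) = 1 + j177.4 → |·| ≈ 177.4, ∠ ≈ 89.68°
pole (1 + j887·0.0005) = 1 + j0.4435 → |·| ≈ 1.0939, ∠ ≈ 23.92°
|G| = 80 · 17.768 · 11.133 / (177.4 · 1.0939) ≈ 81.547
Gain = 20 log₁₀(81.547) ≈ 38.23 dB
∠G = (86.77° + 84.85°) − (89.68° + 23.92°) = 58.02°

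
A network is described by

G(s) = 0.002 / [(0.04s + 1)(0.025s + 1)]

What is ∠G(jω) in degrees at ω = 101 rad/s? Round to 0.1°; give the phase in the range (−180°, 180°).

At ω = 101 rad/s:
pole (1 + j101·0.04) = 1 + j4.04 → |·| ≈ 4.1619, ∠ ≈ 76.10°
pole (1 + j101·0.025) = 1 + j2.525 → |·| ≈ 2.7158, ∠ ≈ 68.39°
∠G = (0°) − (76.10° + 68.39°) = -144.49°

-144.5°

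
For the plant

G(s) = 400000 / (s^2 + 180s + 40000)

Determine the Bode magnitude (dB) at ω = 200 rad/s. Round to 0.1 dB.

20.9 dB

At s = jω = j200:
quadratic: (j200)² + 180·j200 + 40000 = 0 + j36000 → |·| ≈ 36000, ∠ ≈ 90.00°
|G| = 400000 / 36000 ≈ 11.111
Gain = 20 log₁₀(11.111) ≈ 20.92 dB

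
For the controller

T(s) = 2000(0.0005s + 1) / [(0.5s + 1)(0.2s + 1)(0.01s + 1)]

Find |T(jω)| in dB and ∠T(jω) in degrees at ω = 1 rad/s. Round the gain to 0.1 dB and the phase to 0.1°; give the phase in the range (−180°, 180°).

At ω = 1 rad/s:
zero (1 + j1·0.0005) = 1 + j0.0005 → |·| ≈ 1, ∠ ≈ 0.03°
pole (1 + j1·0.5) = 1 + j0.5 → |·| ≈ 1.118, ∠ ≈ 26.57°
pole (1 + j1·0.2) = 1 + j0.2 → |·| ≈ 1.0198, ∠ ≈ 11.31°
pole (1 + j1·0.01) = 1 + j0.01 → |·| ≈ 1, ∠ ≈ 0.57°
|T| = 2000 · 1 / (1.118 · 1.0198 · 1) ≈ 1754.2
Gain = 20 log₁₀(1754.2) ≈ 64.88 dB
∠T = (0.03°) − (26.57° + 11.31° + 0.57°) = -38.42°

64.9 dB, -38.4°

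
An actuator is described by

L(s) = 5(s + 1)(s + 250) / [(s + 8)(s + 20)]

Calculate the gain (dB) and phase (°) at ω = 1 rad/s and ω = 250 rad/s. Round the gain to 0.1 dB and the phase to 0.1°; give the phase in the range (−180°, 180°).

At s = jω = j1:
zero (s+1): 1 + j1 → |·| = √(1²+1²) = √2 ≈ 1.4142, ∠ = arctan(1/1) ≈ 45.00°
zero (s+250): 250 + j1 → |·| = √(250²+1²) = √62501 ≈ 250, ∠ = arctan(1/250) ≈ 0.23°
pole (s+8): 8 + j1 → |·| = √(8²+1²) = √65 ≈ 8.0623, ∠ = arctan(1/8) ≈ 7.13°
pole (s+20): 20 + j1 → |·| = √(20²+1²) = √401 ≈ 20.025, ∠ = arctan(1/20) ≈ 2.86°
|L| = 5 · 353.55 / 161.45 ≈ 10.949
Gain = 20 log₁₀(10.949) ≈ 20.79 dB
∠L = 45.23° − 9.99° = 35.24°

At s = jω = j250:
zero (s+1): 1 + j250 → |·| = √(1²+250²) = √62501 ≈ 250, ∠ = arctan(250/1) ≈ 89.77°
zero (s+250): 250 + j250 → |·| = √(250²+250²) = √125000 ≈ 353.55, ∠ = arctan(250/250) ≈ 45.00°
pole (s+8): 8 + j250 → |·| = √(8²+250²) = √62564 ≈ 250.13, ∠ = arctan(250/8) ≈ 88.17°
pole (s+20): 20 + j250 → |·| = √(20²+250²) = √62900 ≈ 250.8, ∠ = arctan(250/20) ≈ 85.43°
|L| = 5 · 88388 / 62733 ≈ 7.0448
Gain = 20 log₁₀(7.0448) ≈ 16.96 dB
∠L = 134.77° − 173.60° = -38.83°

ω = 1: 20.8 dB, 35.2°; ω = 250: 17.0 dB, -38.8°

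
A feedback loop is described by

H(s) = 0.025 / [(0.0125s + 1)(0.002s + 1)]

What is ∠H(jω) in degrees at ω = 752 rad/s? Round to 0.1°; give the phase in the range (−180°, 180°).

-140.3°

At ω = 752 rad/s:
pole (1 + j752·0.0125) = 1 + j9.4 → |·| ≈ 9.453, ∠ ≈ 83.93°
pole (1 + j752·0.002) = 1 + j1.504 → |·| ≈ 1.8061, ∠ ≈ 56.38°
∠H = (0°) − (83.93° + 56.38°) = -140.31°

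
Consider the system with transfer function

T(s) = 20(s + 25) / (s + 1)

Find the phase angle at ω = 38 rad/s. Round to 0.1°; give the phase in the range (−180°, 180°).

-31.8°

At s = jω = j38:
zero (s+25): 25 + j38 → |·| = √(25²+38²) = √2069 ≈ 45.486, ∠ = arctan(38/25) ≈ 56.66°
pole (s+1): 1 + j38 → |·| = √(1²+38²) = √1445 ≈ 38.013, ∠ = arctan(38/1) ≈ 88.49°
∠T = 56.66° − 88.49° = -31.83°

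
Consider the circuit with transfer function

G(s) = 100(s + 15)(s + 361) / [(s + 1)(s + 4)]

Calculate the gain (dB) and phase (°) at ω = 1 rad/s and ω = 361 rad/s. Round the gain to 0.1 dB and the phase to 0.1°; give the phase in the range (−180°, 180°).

At s = jω = j1:
zero (s+15): 15 + j1 → |·| = √(15²+1²) = √226 ≈ 15.033, ∠ = arctan(1/15) ≈ 3.81°
zero (s+361): 361 + j1 → |·| = √(361²+1²) = √130322 ≈ 361, ∠ = arctan(1/361) ≈ 0.16°
pole (s+1): 1 + j1 → |·| = √(1²+1²) = √2 ≈ 1.4142, ∠ = arctan(1/1) ≈ 45.00°
pole (s+4): 4 + j1 → |·| = √(4²+1²) = √17 ≈ 4.1231, ∠ = arctan(1/4) ≈ 14.04°
|G| = 100 · 5426.9 / 5.8309 ≈ 93071
Gain = 20 log₁₀(93071) ≈ 99.38 dB
∠G = 3.97° − 59.04° = -55.07°

At s = jω = j361:
zero (s+15): 15 + j361 → |·| = √(15²+361²) = √130546 ≈ 361.31, ∠ = arctan(361/15) ≈ 87.62°
zero (s+361): 361 + j361 → |·| = √(361²+361²) = √260642 ≈ 510.53, ∠ = arctan(361/361) ≈ 45.00°
pole (s+1): 1 + j361 → |·| = √(1²+361²) = √130322 ≈ 361, ∠ = arctan(361/1) ≈ 89.84°
pole (s+4): 4 + j361 → |·| = √(4²+361²) = √130337 ≈ 361.02, ∠ = arctan(361/4) ≈ 89.37°
|G| = 100 · 1.8446e+05 / 1.3033e+05 ≈ 141.53
Gain = 20 log₁₀(141.53) ≈ 43.02 dB
∠G = 132.62° − 179.21° = -46.59°

ω = 1: 99.4 dB, -55.1°; ω = 361: 43.0 dB, -46.6°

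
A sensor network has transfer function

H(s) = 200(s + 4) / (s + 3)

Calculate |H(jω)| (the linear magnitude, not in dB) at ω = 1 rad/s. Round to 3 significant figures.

261

At s = jω = j1:
zero (s+4): 4 + j1 → |·| = √(4²+1²) = √17 ≈ 4.1231, ∠ = arctan(1/4) ≈ 14.04°
pole (s+3): 3 + j1 → |·| = √(3²+1²) = √10 ≈ 3.1623, ∠ = arctan(1/3) ≈ 18.43°
|H| = 200 · 4.1231 / 3.1623 ≈ 260.77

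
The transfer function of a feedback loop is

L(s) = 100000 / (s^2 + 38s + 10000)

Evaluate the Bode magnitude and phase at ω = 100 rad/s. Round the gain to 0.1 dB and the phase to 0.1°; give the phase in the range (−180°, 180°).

28.4 dB, -90.0°

At s = jω = j100:
quadratic: (j100)² + 38·j100 + 10000 = 0 + j3800 → |·| ≈ 3800, ∠ ≈ 90.00°
|L| = 100000 / 3800 ≈ 26.316
Gain = 20 log₁₀(26.316) ≈ 28.40 dB
∠L = 0.00° − 90.00° = -90.00°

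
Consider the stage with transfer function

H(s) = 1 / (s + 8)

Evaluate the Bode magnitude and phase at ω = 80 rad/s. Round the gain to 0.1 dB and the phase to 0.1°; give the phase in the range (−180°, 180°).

Substitute s = j80:
Numerator: 1 = 1 + j0
Denominator: (j80) + 8 = 8 + j80
|N| = √(1² + 0²) ≈ 1, ∠N ≈ 0.00°
|D| = √(8² + 80²) ≈ 80.399, ∠D ≈ 84.29°
|H| = 1 / 80.399 ≈ 0.012438
Gain = 20 log₁₀(0.012438) ≈ -38.10 dB
∠H = 0.00° − 84.29° = -84.29°

-38.1 dB, -84.3°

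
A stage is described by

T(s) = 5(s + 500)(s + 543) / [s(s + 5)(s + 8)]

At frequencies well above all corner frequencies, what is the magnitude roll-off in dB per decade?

-20 dB/decade

Each pole contributes −20 dB/decade at high frequency; each zero contributes +20 dB/decade.
Net: 2 zero(s) − 3 pole(s) → -20 dB/decade.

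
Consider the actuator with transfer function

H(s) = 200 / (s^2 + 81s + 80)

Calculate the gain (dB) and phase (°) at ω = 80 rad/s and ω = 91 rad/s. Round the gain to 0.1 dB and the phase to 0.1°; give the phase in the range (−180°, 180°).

Substitute s = j80:
Numerator: 200 = 200 + j0
Denominator: (j80)^2 + 81(j80) + 80 = -6320 + j6480
|N| = √(200² + 0²) ≈ 200, ∠N ≈ 0.00°
|D| = √(6320² + 6480²) ≈ 9051.7, ∠D ≈ 134.28°
|H| = 200 / 9051.7 ≈ 0.022095
Gain = 20 log₁₀(0.022095) ≈ -33.11 dB
∠H = 0.00° − 134.28° = -134.28°

Substitute s = j91:
Numerator: 200 = 200 + j0
Denominator: (j91)^2 + 81(j91) + 80 = -8201 + j7371
|N| = √(200² + 0²) ≈ 200, ∠N ≈ 0.00°
|D| = √(8201² + 7371²) ≈ 11027, ∠D ≈ 138.05°
|H| = 200 / 11027 ≈ 0.018137
Gain = 20 log₁₀(0.018137) ≈ -34.83 dB
∠H = 0.00° − 138.05° = -138.05°

ω = 80: -33.1 dB, -134.3°; ω = 91: -34.8 dB, -138.1°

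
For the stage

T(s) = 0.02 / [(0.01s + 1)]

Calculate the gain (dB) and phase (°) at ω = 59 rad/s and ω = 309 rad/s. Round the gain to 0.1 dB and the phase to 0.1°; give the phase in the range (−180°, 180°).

At ω = 59 rad/s:
pole (1 + j59·0.01) = 1 + j0.59 → |·| ≈ 1.1611, ∠ ≈ 30.54°
|T| = 0.02 · 1 / (1.1611) ≈ 0.017225
Gain = 20 log₁₀(0.017225) ≈ -35.28 dB
∠T = (0°) − (30.54°) = -30.54°

At ω = 309 rad/s:
pole (1 + j309·0.01) = 1 + j3.09 → |·| ≈ 3.2478, ∠ ≈ 72.07°
|T| = 0.02 · 1 / (3.2478) ≈ 0.006158
Gain = 20 log₁₀(0.006158) ≈ -44.21 dB
∠T = (0°) − (72.07°) = -72.07°

ω = 59: -35.3 dB, -30.5°; ω = 309: -44.2 dB, -72.1°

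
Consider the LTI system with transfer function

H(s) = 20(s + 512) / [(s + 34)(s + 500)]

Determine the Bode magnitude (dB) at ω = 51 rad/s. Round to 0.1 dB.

-9.5 dB

At s = jω = j51:
zero (s+512): 512 + j51 → |·| = √(512²+51²) = √264745 ≈ 514.53, ∠ = arctan(51/512) ≈ 5.69°
pole (s+34): 34 + j51 → |·| = √(34²+51²) = √3757 ≈ 61.294, ∠ = arctan(51/34) ≈ 56.31°
pole (s+500): 500 + j51 → |·| = √(500²+51²) = √252601 ≈ 502.59, ∠ = arctan(51/500) ≈ 5.82°
|H| = 20 · 514.53 / 30806 ≈ 0.33405
Gain = 20 log₁₀(0.33405) ≈ -9.52 dB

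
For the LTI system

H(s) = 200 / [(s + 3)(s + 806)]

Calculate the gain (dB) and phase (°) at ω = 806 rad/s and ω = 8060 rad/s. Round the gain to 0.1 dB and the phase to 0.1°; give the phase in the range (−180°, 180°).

ω = 806: -73.2 dB, -134.8°; ω = 8060: -110.3 dB, -174.3°

At s = jω = j806:
pole (s+3): 3 + j806 → |·| = √(3²+806²) = √649645 ≈ 806.01, ∠ = arctan(806/3) ≈ 89.79°
pole (s+806): 806 + j806 → |·| = √(806²+806²) = √1299272 ≈ 1139.9, ∠ = arctan(806/806) ≈ 45.00°
|H| = 200 / 9.1877e+05 ≈ 0.00021768
Gain = 20 log₁₀(0.00021768) ≈ -73.24 dB
∠H = 0.00° − 134.79° = -134.79°

At s = jω = j8060:
pole (s+3): 3 + j8060 → |·| = √(3²+8060²) = √64963609 ≈ 8060, ∠ = arctan(8060/3) ≈ 89.98°
pole (s+806): 806 + j8060 → |·| = √(806²+8060²) = √65613236 ≈ 8100.2, ∠ = arctan(8060/806) ≈ 84.29°
|H| = 200 / 6.5288e+07 ≈ 3.0634e-06
Gain = 20 log₁₀(3.0634e-06) ≈ -110.28 dB
∠H = 0.00° − 174.27° = -174.27°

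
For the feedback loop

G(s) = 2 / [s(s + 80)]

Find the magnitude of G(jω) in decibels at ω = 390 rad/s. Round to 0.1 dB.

-97.8 dB

At s = jω = j390:
pole (s+80): 80 + j390 → |·| = √(80²+390²) = √158500 ≈ 398.12, ∠ = arctan(390/80) ≈ 78.41°
pole at origin: |s| = 390, ∠ = 90.00° (in denominator)
|G| = 2 / 1.5527e+05 ≈ 1.2881e-05
Gain = 20 log₁₀(1.2881e-05) ≈ -97.80 dB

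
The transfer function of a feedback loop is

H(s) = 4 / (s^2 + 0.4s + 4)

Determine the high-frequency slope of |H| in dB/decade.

-40 dB/decade

Each pole contributes −20 dB/decade at high frequency; each zero contributes +20 dB/decade.
Net: 0 zero(s) − 2 pole(s) → -40 dB/decade.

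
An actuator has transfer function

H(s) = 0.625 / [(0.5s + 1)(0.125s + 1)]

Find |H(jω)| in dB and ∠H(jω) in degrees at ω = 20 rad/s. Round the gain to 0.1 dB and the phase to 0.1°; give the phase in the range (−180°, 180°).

-32.7 dB, -152.5°

At ω = 20 rad/s:
pole (1 + j20·0.5) = 1 + j10 → |·| ≈ 10.05, ∠ ≈ 84.29°
pole (1 + j20·0.125) = 1 + j2.5 → |·| ≈ 2.6926, ∠ ≈ 68.20°
|H| = 0.625 · 1 / (10.05 · 2.6926) ≈ 0.023096
Gain = 20 log₁₀(0.023096) ≈ -32.73 dB
∠H = (0°) − (84.29° + 68.20°) = -152.49°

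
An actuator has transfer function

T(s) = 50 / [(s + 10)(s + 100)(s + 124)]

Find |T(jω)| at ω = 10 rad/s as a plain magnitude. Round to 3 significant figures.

0.000283

At s = jω = j10:
pole (s+10): 10 + j10 → |·| = √(10²+10²) = √200 ≈ 14.142, ∠ = arctan(10/10) ≈ 45.00°
pole (s+100): 100 + j10 → |·| = √(100²+10²) = √10100 ≈ 100.5, ∠ = arctan(10/100) ≈ 5.71°
pole (s+124): 124 + j10 → |·| = √(124²+10²) = √15476 ≈ 124.4, ∠ = arctan(10/124) ≈ 4.61°
|T| = 50 / 1.7681e+05 ≈ 0.00028279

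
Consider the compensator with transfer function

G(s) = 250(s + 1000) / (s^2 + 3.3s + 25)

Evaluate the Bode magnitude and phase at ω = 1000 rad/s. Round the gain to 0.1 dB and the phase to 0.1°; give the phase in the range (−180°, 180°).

At s = jω = j1000:
zero (s+1000): 1000 + j1000 → |·| = √(1000²+1000²) = √2000000 ≈ 1414.2, ∠ = arctan(1000/1000) ≈ 45.00°
quadratic: (j1000)² + 3.3·j1000 + 25 = -999975 + j3300 → |·| ≈ 9.9998e+05, ∠ ≈ 179.81°
|G| = 250 · 1414.2 / 9.9998e+05 ≈ 0.35356
Gain = 20 log₁₀(0.35356) ≈ -9.03 dB
∠G = 45.00° − 179.81° = -134.81°

-9.0 dB, -134.8°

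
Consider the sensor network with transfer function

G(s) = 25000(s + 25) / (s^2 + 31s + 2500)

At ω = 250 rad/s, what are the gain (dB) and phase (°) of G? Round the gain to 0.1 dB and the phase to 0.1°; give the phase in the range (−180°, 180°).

40.3 dB, -88.4°

At s = jω = j250:
zero (s+25): 25 + j250 → |·| = √(25²+250²) = √63125 ≈ 251.25, ∠ = arctan(250/25) ≈ 84.29°
quadratic: (j250)² + 31·j250 + 2500 = -60000 + j7750 → |·| ≈ 60498, ∠ ≈ 172.64°
|G| = 25000 · 251.25 / 60498 ≈ 103.83
Gain = 20 log₁₀(103.83) ≈ 40.33 dB
∠G = 84.29° − 172.64° = -88.35°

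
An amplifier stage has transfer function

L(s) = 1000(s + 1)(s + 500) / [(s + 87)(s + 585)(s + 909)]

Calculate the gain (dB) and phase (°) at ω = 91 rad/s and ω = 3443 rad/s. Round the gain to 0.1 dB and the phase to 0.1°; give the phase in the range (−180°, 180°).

ω = 91: -3.4 dB, 38.8°; ω = 3443: -11.1 dB, -72.4°

At s = jω = j91:
zero (s+1): 1 + j91 → |·| = √(1²+91²) = √8282 ≈ 91.005, ∠ = arctan(91/1) ≈ 89.37°
zero (s+500): 500 + j91 → |·| = √(500²+91²) = √258281 ≈ 508.21, ∠ = arctan(91/500) ≈ 10.31°
pole (s+87): 87 + j91 → |·| = √(87²+91²) = √15850 ≈ 125.9, ∠ = arctan(91/87) ≈ 46.29°
pole (s+585): 585 + j91 → |·| = √(585²+91²) = √350506 ≈ 592.04, ∠ = arctan(91/585) ≈ 8.84°
pole (s+909): 909 + j91 → |·| = √(909²+91²) = √834562 ≈ 913.54, ∠ = arctan(91/909) ≈ 5.72°
|L| = 1000 · 46250 / 6.8093e+07 ≈ 0.67922
Gain = 20 log₁₀(0.67922) ≈ -3.36 dB
∠L = 99.68° − 60.85° = 38.83°

At s = jω = j3443:
zero (s+1): 1 + j3443 → |·| = √(1²+3443²) = √11854250 ≈ 3443, ∠ = arctan(3443/1) ≈ 89.98°
zero (s+500): 500 + j3443 → |·| = √(500²+3443²) = √12104249 ≈ 3479.1, ∠ = arctan(3443/500) ≈ 81.74°
pole (s+87): 87 + j3443 → |·| = √(87²+3443²) = √11861818 ≈ 3444.1, ∠ = arctan(3443/87) ≈ 88.55°
pole (s+585): 585 + j3443 → |·| = √(585²+3443²) = √12196474 ≈ 3492.3, ∠ = arctan(3443/585) ≈ 80.36°
pole (s+909): 909 + j3443 → |·| = √(909²+3443²) = √12680530 ≈ 3561, ∠ = arctan(3443/909) ≈ 75.21°
|L| = 1000 · 1.1979e+07 / 4.2831e+10 ≈ 0.27968
Gain = 20 log₁₀(0.27968) ≈ -11.07 dB
∠L = 171.72° − 244.12° = -72.40°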